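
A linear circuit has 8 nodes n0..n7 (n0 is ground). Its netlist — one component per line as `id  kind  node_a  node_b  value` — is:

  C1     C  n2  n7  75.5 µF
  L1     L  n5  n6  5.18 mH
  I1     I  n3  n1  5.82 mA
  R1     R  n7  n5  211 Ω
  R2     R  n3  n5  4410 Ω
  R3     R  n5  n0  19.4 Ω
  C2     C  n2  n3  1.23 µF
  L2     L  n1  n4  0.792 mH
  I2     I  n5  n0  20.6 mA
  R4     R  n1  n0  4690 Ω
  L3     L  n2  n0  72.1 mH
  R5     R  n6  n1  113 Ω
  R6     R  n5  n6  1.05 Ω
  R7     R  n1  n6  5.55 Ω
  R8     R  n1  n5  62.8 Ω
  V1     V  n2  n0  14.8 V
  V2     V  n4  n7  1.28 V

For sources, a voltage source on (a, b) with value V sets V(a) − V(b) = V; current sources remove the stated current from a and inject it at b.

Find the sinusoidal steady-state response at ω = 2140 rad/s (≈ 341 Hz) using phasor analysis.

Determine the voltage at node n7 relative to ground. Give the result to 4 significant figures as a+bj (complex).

Apply KCL at each of the 7 non-ground nodes and solve the resulting linear system.
Node n1: branches {I1, L2, R4, R5, R7, R8} → V_1 = 15.55+2.866j
Node n2: branches {C1, C2, L3, V1} → V_2 = 14.80+0.000j
Node n3: branches {I1, R2, C2} → V_3 = 14.78+2.454j
Node n4: branches {L2, V2} → V_4 = 15.37+3.923j
Node n5: branches {L1, R1, R2, R3, I2, R6, R8} → V_5 = 11.96+2.208j
Node n6: branches {L1, R5, R6, R7} → V_6 = 12.54+2.363j
Node n7: branches {C1, R1, V2} → V_7 = 14.09+3.923j
Source currents: i(V1)=-0.6404-0.01849j, i(V2)=-0.6238-0.1062j

14.09+3.923j V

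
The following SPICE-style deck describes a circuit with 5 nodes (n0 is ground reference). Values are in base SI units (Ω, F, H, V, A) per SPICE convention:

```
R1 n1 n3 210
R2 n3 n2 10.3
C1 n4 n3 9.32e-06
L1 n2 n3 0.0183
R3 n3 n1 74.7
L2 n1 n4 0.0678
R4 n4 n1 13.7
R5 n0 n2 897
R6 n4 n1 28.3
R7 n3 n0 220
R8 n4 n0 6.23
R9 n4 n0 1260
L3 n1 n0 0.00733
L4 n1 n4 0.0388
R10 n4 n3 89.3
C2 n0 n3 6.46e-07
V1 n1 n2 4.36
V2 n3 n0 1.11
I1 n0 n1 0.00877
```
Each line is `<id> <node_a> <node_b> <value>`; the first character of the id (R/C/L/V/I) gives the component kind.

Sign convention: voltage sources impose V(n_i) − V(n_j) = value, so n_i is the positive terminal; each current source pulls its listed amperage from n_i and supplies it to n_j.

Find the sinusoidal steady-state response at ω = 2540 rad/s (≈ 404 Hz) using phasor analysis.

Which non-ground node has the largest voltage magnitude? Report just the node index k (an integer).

MNA unknowns: 4 node voltages V₁..V_4 plus 2 source currents (V1, V2)
R1: Y=0.004762+0.000j on G[1,3]
R2: Y=0.09709+0.000j on G[3,2]
C1: Y=0.000+0.02367j on G[4,3]
L1: Y=0.000-0.02151j on G[2,3]
R3: Y=0.01339+0.000j on G[3,1]
L2: Y=0.000-0.005807j on G[1,4]
R4: Y=0.07299+0.000j on G[4,1]
R5: Y=0.001115+0.000j on G[0,2]
R6: Y=0.03534+0.000j on G[4,1]
R7: Y=0.004545+0.000j on G[3,0]
R8: Y=0.1605+0.000j on G[4,0]
R9: Y=0.0007937+0.000j on G[4,0]
L3: Y=0.000-0.05371j on G[1,0]
L4: Y=0.000-0.01015j on G[1,4]
R10: Y=0.01120+0.000j on G[4,3]
C2: Y=0.000+0.001641j on G[0,3]
V1: row V1−V2=4.36, i_V1 at 1,2
V2: row V3−V0=1.11, i_V2 at 3,0
I1: z[0]−=0.00877, z[1]+=0.00877
solve → V1=2.844+0.6120j, V2=-1.516+0.6120j, V3=1.110+0.000j, V4=1.180+0.1357j
aux → i_V1=-0.2435+0.1166j, i_V2=-0.2178+0.1284j

1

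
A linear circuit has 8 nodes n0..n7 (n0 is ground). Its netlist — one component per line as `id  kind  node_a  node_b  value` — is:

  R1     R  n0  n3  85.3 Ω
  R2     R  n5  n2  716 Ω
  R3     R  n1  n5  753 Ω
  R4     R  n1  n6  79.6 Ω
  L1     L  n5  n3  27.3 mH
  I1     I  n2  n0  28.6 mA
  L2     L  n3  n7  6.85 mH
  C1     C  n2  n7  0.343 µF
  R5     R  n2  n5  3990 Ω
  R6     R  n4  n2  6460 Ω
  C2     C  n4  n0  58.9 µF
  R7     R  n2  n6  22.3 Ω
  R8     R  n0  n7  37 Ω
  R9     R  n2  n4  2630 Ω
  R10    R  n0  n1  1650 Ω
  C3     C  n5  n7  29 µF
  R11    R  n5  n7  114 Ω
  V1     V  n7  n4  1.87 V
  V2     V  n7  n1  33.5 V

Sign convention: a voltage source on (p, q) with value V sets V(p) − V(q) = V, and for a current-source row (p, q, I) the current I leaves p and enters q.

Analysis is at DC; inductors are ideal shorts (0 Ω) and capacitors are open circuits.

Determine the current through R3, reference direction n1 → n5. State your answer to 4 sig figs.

Apply KCL at each of the 7 non-ground nodes and solve the resulting linear system.
Node n1: branches {R3, R4, R10, V2} → V_1 = -33.71
Node n2: branches {R2, I1, C1, R5, R6, R7, R9} → V_2 = -30.08
Node n3: branches {R1, L1, L2} → V_3 = -0.2108
Node n4: branches {R6, C2, R9, V1} → V_4 = -2.081
Node n5: branches {R2, R3, L1, R5, C3, R11} → V_5 = -0.2108
Node n6: branches {R4, R7} → V_6 = -30.88
Node n7: branches {L2, C1, R8, C3, R11, V1, V2} → V_7 = -0.2108
Source currents: i(L1)=-0.09370, i(L2)=-0.09123, i(V1)=0.01498, i(V2)=-0.1005

-0.04449 A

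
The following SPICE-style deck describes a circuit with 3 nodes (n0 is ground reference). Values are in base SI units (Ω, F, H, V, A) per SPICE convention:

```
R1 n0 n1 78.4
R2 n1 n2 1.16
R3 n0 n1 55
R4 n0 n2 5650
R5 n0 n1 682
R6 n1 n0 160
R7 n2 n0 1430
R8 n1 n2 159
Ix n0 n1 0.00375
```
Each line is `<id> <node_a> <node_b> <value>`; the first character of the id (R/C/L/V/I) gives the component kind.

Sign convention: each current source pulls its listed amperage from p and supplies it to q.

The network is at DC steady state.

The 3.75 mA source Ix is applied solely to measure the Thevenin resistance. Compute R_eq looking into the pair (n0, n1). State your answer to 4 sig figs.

Element admittances at DC:
  Y(R1) = 0.01276 S between n0,n1
  Y(R2) = 0.8621 S between n1,n2
  Y(R3) = 0.01818 S between n0,n1
  Y(R4) = 0.0001770 S between n0,n2
  Y(R5) = 0.001466 S between n0,n1
  Y(R6) = 0.006250 S between n1,n0
  Y(R7) = 0.0006993 S between n2,n0
  Y(R8) = 0.006289 S between n1,n2
  Ix: injects 0.00375 A into n1 (from n0)
Assemble and solve the 2×2 MNA system:
  V(n1)=0.09487  V(n2)=0.09477

R_eq = 25.30 Ω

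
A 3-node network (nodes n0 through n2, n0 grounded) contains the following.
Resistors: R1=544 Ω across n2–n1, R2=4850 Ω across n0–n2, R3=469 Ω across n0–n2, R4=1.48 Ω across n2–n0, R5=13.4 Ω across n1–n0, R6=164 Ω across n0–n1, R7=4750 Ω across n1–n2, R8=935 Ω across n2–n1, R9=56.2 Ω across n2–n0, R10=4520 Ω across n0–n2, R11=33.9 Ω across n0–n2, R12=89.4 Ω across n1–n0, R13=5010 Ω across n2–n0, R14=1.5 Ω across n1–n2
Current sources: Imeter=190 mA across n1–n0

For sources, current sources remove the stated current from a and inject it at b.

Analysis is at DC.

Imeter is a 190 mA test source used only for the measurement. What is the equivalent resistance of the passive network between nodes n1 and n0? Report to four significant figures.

R_eq = 2.272 Ω

MNA unknowns: 2 node voltages V₁..V_2
R1: Y=0.001838 on G[2,1]
R2: Y=0.0002062 on G[0,2]
R3: Y=0.002132 on G[0,2]
R4: Y=0.6757 on G[2,0]
R5: Y=0.07463 on G[1,0]
R6: Y=0.006098 on G[0,1]
R7: Y=0.0002105 on G[1,2]
R8: Y=0.001070 on G[2,1]
R9: Y=0.01779 on G[2,0]
R10: Y=0.0002212 on G[0,2]
R11: Y=0.02950 on G[0,2]
R12: Y=0.01119 on G[1,0]
R13: Y=0.0001996 on G[2,0]
R14: Y=0.6667 on G[1,2]
Imeter: z[1]−=0.19, z[0]+=0.19
solve → V1=-0.4316, V2=-0.2071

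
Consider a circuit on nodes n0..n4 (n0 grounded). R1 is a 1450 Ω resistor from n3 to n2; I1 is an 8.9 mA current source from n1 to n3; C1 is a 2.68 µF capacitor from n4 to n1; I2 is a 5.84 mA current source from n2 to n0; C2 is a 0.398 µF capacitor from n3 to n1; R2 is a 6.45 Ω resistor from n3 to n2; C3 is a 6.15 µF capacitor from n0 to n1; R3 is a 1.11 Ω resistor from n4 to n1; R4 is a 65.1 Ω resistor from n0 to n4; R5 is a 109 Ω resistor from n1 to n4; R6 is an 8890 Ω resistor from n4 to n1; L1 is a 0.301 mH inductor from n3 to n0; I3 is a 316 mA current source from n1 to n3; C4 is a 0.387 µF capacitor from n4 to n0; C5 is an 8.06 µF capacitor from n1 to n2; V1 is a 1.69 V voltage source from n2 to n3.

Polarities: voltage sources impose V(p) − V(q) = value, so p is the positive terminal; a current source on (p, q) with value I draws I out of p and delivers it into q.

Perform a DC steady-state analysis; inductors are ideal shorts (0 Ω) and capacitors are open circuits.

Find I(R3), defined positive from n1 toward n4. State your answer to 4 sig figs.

Apply KCL at each of the 4 non-ground nodes and solve the resulting linear system.
Node n1: branches {I1, C1, C2, C3, R3, R5, R6, I3, C5} → V_1 = -21.51
Node n2: branches {R1, I2, R2, C5, V1} → V_2 = 1.690
Node n3: branches {R1, I1, C2, R2, L1, I3, V1} → V_3 = 0.000
Node n4: branches {C1, R3, R4, R5, R6, C4} → V_4 = -21.15
Source currents: i(L1)=0.3191, i(V1)=-0.2690

-0.3216 A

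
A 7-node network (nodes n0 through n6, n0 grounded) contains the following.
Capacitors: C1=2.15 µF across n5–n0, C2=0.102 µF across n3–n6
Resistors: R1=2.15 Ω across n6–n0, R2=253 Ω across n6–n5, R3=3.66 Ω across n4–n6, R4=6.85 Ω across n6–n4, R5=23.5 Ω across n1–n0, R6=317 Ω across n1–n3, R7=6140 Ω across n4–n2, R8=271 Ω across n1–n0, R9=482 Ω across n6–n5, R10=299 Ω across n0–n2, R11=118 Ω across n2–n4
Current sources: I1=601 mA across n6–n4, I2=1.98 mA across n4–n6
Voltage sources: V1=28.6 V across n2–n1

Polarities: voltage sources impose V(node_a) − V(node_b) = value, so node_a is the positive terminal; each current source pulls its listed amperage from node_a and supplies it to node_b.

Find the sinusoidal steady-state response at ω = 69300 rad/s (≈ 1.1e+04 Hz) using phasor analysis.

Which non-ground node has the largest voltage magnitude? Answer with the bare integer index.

2

Apply KCL at each of the 6 non-ground nodes and solve the resulting linear system.
Node n1: branches {R5, R6, R8, V1} → V_1 = -5.299+0.1073j
Node n2: branches {R7, R10, R11, V1} → V_2 = 23.30+0.1073j
Node n3: branches {C2, R6} → V_3 = -0.5401+2.112j
Node n4: branches {R3, I1, R4, I2, R7, R11} → V_4 = 2.218-0.009077j
Node n5: branches {C1, R2, R9} → V_5 = 0.0001160-0.01434j
Node n6: branches {R1, R2, R3, I1, C2, R4, I2, R9} → V_6 = 0.3547-0.01147j
Source currents: i(V1)=-0.2600-0.001364j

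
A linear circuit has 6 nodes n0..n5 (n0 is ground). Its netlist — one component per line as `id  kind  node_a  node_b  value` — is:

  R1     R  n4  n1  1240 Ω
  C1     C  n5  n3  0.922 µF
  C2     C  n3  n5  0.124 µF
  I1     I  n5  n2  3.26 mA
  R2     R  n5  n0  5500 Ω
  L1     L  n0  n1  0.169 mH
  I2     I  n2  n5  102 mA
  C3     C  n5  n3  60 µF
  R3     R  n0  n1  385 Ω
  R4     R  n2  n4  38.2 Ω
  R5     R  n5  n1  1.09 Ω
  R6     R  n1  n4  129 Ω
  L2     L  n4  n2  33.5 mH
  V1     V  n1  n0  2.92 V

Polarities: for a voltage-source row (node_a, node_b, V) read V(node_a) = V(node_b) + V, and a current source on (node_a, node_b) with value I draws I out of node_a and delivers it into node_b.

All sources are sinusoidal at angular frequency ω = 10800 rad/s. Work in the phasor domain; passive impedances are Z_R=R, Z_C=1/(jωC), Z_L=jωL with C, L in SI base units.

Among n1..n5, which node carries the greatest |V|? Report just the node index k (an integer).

2

Apply KCL at each of the 5 non-ground nodes and solve the resulting linear system.
Node n1: branches {R1, L1, R3, R5, R6, V1} → V_1 = 2.920+0.000j
Node n2: branches {I1, I2, R4, L2} → V_2 = -12.35-0.3939j
Node n3: branches {C1, C2, C3} → V_3 = 3.027+0.000j
Node n4: branches {R1, R4, R6, L2} → V_4 = -8.617+0.000j
Node n5: branches {C1, C2, I1, R2, I2, C3, R5} → V_5 = 3.027+0.000j
Source currents: i(V1)=-0.008135+1.600j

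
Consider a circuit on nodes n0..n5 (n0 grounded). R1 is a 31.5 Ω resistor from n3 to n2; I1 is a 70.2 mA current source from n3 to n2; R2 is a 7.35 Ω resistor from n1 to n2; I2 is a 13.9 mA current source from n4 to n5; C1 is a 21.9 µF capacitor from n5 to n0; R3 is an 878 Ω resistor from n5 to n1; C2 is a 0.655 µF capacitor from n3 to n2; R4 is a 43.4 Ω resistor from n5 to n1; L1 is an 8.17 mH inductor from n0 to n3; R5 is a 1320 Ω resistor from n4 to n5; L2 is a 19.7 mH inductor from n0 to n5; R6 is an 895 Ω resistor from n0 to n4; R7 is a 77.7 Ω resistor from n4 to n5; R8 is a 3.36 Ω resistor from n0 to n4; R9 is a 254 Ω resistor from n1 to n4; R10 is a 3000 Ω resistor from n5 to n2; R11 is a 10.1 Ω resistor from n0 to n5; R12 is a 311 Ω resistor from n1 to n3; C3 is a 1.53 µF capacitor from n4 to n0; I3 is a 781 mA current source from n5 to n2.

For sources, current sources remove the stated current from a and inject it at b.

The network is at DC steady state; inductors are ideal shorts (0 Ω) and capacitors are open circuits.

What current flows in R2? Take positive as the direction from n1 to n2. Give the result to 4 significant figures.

-0.3765 A

Apply KCL at each of the 5 non-ground nodes and solve the resulting linear system.
Node n1: branches {R2, R3, R4, R9, R12} → V_1 = 12.03
Node n2: branches {R1, I1, R2, C2, R10, I3} → V_2 = 14.80
Node n3: branches {R1, I1, C2, L1, R12} → V_3 = 0.000
Node n4: branches {I2, R5, R6, R7, R8, R9, C3} → V_4 = 0.1058
Node n5: branches {I2, C1, R3, R4, R5, L2, R7, R10, R11, I3} → V_5 = 0.000
Source currents: i(L1)=-0.4382, i(L2)=0.4698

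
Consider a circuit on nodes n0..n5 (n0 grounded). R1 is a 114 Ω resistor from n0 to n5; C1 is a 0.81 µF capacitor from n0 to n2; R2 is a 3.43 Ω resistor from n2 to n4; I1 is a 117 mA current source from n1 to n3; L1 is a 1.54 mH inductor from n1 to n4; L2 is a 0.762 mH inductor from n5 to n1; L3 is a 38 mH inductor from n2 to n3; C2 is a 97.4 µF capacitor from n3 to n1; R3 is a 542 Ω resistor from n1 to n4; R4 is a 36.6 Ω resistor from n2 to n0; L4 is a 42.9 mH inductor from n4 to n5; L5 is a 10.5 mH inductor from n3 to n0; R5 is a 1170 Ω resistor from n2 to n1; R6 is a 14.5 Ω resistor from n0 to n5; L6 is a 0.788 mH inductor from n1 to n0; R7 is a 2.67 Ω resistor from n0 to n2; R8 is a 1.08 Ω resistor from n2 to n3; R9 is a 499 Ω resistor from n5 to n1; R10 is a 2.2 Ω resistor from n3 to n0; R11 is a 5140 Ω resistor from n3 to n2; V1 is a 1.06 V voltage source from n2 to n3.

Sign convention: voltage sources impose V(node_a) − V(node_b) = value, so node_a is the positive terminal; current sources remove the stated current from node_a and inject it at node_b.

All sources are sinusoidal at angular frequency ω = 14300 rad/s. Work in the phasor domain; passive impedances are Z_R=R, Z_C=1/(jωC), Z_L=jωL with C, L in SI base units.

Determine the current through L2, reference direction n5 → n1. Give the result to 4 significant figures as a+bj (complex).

0.02478-0.02046j A

Element admittances at ω=14300 rad/s:
  Y(R1) = 0.008772+0.000j S between n0,n5
  Y(C1) = 0.000+0.01158j S between n0,n2
  Y(R2) = 0.2915+0.000j S between n2,n4
  I1: injects 0.117 A into n3 (from n1)
  Y(L1) = 0.000-0.04541j S between n1,n4
  Y(L2) = 0.000-0.09177j S between n5,n1
  Y(L3) = 0.000-0.001840j S between n2,n3
  Y(C2) = 0.000+1.393j S between n3,n1
  Y(R3) = 0.001845+0.000j S between n1,n4
  Y(R4) = 0.02732+0.000j S between n2,n0
  Y(L4) = 0.000-0.001630j S between n4,n5
  Y(L5) = 0.000-0.006660j S between n3,n0
  Y(R5) = 0.0008547+0.000j S between n2,n1
  Y(R6) = 0.06897+0.000j S between n0,n5
  Y(L6) = 0.000-0.08874j S between n1,n0
  Y(R7) = 0.3745+0.000j S between n0,n2
  Y(R8) = 0.9259+0.000j S between n2,n3
  Y(R9) = 0.002004+0.000j S between n5,n1
  Y(R10) = 0.4545+0.000j S between n3,n0
  Y(R11) = 0.0001946+0.000j S between n3,n2
  V1: constraint V(n2)−V(n3) = 1.06
Assemble and solve the 6×6 MNA system:
  V(n1)=-0.5506-0.03259j  V(n2)=0.5952-0.09027j  V(n3)=-0.4648-0.09027j  V(n4)=0.5701+0.08853j  V(n5)=-0.3276+0.2374j
  i(V1)=-1.230+0.08351j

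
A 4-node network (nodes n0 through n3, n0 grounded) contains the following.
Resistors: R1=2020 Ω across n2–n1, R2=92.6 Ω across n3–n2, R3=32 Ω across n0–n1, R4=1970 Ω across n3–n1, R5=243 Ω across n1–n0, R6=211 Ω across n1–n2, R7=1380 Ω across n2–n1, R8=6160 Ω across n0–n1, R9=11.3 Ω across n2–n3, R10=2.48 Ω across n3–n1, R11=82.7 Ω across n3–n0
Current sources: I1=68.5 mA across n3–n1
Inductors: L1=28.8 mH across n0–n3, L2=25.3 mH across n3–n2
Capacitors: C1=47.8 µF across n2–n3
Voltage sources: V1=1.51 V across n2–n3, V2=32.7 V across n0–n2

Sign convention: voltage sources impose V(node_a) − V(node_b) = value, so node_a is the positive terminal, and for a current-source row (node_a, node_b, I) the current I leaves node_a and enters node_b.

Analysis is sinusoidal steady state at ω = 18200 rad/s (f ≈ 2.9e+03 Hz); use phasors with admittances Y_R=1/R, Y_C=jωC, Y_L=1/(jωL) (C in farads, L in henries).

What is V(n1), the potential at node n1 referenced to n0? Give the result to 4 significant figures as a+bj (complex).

MNA unknowns: 3 node voltages V₁..V_3 plus 2 source currents (V1, V2)
R1: Y=0.0004950+0.000j on G[2,1]
R2: Y=0.01080+0.000j on G[3,2]
R3: Y=0.03125+0.000j on G[0,1]
I1: z[3]−=0.0685, z[1]+=0.0685
R4: Y=0.0005076+0.000j on G[3,1]
L1: Y=0.000-0.001908j on G[0,3]
C1: Y=0.000+0.8700j on G[2,3]
R5: Y=0.004115+0.000j on G[1,0]
R6: Y=0.004739+0.000j on G[1,2]
R7: Y=0.0007246+0.000j on G[2,1]
R8: Y=0.0001623+0.000j on G[0,1]
R9: Y=0.08850+0.000j on G[2,3]
R10: Y=0.4032+0.000j on G[3,1]
R11: Y=0.01209+0.000j on G[3,0]
L2: Y=0.000-0.002172j on G[3,2]
V1: row V2−V3=1.51, i_V1 at 2,3
V2: row V0−V2=32.7, i_V2 at 0,2
solve → V1=-31.31+0.000j, V2=-32.70+0.000j, V3=-34.21+0.000j
aux → i_V1=-1.668-1.245j, i_V2=-1.526+0.06527j

-31.31+0.000j V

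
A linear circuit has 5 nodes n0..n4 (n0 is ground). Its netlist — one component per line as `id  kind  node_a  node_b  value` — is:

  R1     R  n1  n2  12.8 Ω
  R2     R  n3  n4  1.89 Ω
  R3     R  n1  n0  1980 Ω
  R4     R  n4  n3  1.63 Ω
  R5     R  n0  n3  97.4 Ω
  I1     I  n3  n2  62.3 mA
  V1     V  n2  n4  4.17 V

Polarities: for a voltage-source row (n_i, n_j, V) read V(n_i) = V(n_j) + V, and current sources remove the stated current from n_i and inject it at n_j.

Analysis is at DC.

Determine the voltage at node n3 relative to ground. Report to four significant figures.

-0.1968 V

MNA unknowns: 4 node voltages V₁..V_4 plus 1 source current (V1)
R1: Y=0.07812 on G[1,2]
R2: Y=0.5291 on G[3,4]
R3: Y=0.0005051 on G[1,0]
R4: Y=0.6135 on G[4,3]
R5: Y=0.01027 on G[0,3]
I1: z[3]−=0.0623, z[2]+=0.0623
V1: row V2−V4=4.17, i_V1 at 2,4
solve → V1=4.000, V2=4.026, V3=-0.1968, V4=-0.1440
aux → i_V1=0.06028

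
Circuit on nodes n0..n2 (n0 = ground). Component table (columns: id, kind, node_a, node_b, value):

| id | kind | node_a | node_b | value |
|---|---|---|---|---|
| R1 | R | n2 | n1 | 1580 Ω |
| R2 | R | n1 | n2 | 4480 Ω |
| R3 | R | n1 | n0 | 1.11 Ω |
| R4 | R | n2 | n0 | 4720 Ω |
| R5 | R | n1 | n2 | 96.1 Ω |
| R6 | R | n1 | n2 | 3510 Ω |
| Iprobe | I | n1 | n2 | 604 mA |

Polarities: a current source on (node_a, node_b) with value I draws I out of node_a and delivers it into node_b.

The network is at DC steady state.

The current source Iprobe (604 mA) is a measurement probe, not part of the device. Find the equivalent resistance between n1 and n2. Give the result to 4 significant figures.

R_eq = 85.04 Ω

Apply KCL at each of the 2 non-ground nodes and solve the resulting linear system.
Node n1: branches {R1, R2, R3, R5, R6, Iprobe} → V_1 = -0.01208
Node n2: branches {R1, R2, R4, R5, R6, Iprobe} → V_2 = 51.35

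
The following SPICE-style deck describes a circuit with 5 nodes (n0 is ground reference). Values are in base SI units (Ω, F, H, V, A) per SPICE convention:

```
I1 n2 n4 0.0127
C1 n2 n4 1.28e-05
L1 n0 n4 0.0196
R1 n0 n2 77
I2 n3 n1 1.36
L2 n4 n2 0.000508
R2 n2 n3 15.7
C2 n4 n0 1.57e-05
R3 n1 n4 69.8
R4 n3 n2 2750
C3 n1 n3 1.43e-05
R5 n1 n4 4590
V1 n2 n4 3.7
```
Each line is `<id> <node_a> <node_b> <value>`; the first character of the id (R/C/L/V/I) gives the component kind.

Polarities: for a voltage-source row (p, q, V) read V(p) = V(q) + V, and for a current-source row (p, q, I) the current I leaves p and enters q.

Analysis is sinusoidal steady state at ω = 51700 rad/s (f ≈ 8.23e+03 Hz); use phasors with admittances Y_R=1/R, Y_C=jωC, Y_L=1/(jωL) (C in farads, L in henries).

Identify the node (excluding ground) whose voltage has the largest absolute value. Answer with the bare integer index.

Element admittances at ω=51700 rad/s:
  I1: injects 0.0127 A into n4 (from n2)
  Y(C1) = 0.000+0.6618j S between n2,n4
  Y(L1) = 0.000-0.0009869j S between n0,n4
  Y(R1) = 0.01299+0.000j S between n0,n2
  I2: injects 1.36 A into n1 (from n3)
  Y(L2) = 0.000-0.03808j S between n4,n2
  Y(R2) = 0.06369+0.000j S between n2,n3
  Y(C2) = 0.000+0.8117j S between n4,n0
  Y(R3) = 0.01433+0.000j S between n1,n4
  Y(R4) = 0.0003636+0.000j S between n3,n2
  Y(C3) = 0.000+0.7393j S between n1,n3
  Y(R5) = 0.0002179+0.000j S between n1,n4
  V1: constraint V(n2)−V(n4) = 3.7
Assemble and solve the 5×5 MNA system:
  V(n1)=3.038-1.391j  V(n2)=3.699+0.05926j  V(n3)=3.009+0.3886j  V(n4)=-0.0009493+0.05926j
  i(V1)=-0.1049-2.287j

2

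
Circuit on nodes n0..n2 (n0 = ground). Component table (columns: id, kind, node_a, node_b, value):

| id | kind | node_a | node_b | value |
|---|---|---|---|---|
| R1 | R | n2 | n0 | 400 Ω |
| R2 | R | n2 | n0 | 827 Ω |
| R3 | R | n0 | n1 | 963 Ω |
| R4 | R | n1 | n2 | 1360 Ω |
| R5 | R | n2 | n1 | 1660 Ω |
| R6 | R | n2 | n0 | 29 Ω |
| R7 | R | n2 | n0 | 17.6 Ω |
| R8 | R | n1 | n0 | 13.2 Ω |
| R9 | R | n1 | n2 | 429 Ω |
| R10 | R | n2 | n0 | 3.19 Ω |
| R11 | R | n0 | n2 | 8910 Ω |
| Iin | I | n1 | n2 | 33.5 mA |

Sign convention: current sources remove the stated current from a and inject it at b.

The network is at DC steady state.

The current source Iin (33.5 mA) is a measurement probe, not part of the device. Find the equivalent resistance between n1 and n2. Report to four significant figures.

Apply KCL at each of the 2 non-ground nodes and solve the resulting linear system.
Node n1: branches {R3, R4, R5, R8, R9, Iin} → V_1 = -0.4128
Node n2: branches {R1, R2, R4, R5, R6, R7, R9, R10, R11, Iin} → V_2 = 0.07758

R_eq = 14.64 Ω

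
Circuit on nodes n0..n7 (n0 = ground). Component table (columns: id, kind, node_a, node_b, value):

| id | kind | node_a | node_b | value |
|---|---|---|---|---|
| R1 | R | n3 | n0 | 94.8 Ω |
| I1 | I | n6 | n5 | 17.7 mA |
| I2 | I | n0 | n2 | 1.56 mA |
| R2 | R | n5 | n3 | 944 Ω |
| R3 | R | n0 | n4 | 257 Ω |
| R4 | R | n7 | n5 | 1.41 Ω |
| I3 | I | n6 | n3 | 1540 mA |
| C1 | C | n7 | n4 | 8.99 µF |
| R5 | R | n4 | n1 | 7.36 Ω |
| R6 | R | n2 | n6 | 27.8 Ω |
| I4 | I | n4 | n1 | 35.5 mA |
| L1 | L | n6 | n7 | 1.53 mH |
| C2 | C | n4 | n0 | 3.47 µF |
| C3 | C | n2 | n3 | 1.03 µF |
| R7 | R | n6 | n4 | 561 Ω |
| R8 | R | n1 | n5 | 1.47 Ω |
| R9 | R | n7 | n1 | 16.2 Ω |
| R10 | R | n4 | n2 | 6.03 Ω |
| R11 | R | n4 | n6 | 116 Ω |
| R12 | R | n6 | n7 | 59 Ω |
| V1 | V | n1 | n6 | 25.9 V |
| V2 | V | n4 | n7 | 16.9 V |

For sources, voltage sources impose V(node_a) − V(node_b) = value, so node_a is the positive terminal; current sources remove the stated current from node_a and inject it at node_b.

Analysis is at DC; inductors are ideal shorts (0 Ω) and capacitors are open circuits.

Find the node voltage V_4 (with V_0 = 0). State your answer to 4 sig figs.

-287.2 V

MNA unknowns: 7 node voltages V₁..V_7 plus 3 source currents (L1, V1, V2)
R1: Y=0.01055 on G[3,0]
I1: z[6]−=0.0177, z[5]+=0.0177
I2: z[0]−=0.00156, z[2]+=0.00156
R2: Y=0.001059 on G[5,3]
R3: Y=0.003891 on G[0,4]
R4: Y=0.7092 on G[7,5]
I3: z[6]−=1.54, z[3]+=1.54
C1: Y=0.000 on G[7,4]
R5: Y=0.1359 on G[4,1]
R6: Y=0.03597 on G[2,6]
I4: z[4]−=0.0355, z[1]+=0.0355
L1: row V6−V7=0, i_L1 at 6,7
C2: Y=0.000 on G[4,0]
C3: Y=0.000 on G[2,3]
R7: Y=0.001783 on G[6,4]
R8: Y=0.6803 on G[1,5]
R9: Y=0.06173 on G[7,1]
R10: Y=0.1658 on G[4,2]
R11: Y=0.008621 on G[4,6]
R12: Y=0.01695 on G[6,7]
V1: row V1−V6=25.9, i_V1 at 1,6
V2: row V4−V7=16.9, i_V2 at 4,7
solve → V1=-278.2, V2=-290.2, V3=106.1, V4=-287.2, V5=-291.1, V6=-304.1, V7=-304.1
aux → i_L1=-12.45, i_V1=-11.56, i_V2=1.631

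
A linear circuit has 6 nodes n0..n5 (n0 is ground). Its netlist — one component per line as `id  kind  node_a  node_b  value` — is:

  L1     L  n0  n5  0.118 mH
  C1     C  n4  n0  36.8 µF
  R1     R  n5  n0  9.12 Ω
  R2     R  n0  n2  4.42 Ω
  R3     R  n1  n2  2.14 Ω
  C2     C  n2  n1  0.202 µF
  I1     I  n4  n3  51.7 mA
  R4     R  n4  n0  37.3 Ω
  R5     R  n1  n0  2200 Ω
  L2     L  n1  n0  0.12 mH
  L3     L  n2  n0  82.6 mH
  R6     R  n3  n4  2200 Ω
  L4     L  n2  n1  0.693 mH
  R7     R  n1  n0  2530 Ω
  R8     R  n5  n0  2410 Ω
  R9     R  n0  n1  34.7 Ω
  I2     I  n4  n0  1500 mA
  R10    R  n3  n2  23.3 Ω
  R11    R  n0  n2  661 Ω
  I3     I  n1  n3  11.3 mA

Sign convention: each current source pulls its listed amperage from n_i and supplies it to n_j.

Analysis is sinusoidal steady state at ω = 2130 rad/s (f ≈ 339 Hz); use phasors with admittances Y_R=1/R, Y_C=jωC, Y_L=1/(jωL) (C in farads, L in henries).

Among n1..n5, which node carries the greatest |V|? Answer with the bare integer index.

4

Apply KCL at each of the 5 non-ground nodes and solve the resulting linear system.
Node n1: branches {R3, C2, R5, L2, L4, R7, R9, I3} → V_1 = 0.001289+0.009882j
Node n2: branches {R2, R3, C2, L3, L4, R10, R11} → V_2 = 0.04057+0.05662j
Node n3: branches {I1, R6, R10, I3} → V_3 = 1.428+0.2410j
Node n4: branches {C1, I1, R4, R6, I2} → V_4 = -6.139+17.65j
Node n5: branches {L1, R1, R8} → V_5 = 0.000+0.000j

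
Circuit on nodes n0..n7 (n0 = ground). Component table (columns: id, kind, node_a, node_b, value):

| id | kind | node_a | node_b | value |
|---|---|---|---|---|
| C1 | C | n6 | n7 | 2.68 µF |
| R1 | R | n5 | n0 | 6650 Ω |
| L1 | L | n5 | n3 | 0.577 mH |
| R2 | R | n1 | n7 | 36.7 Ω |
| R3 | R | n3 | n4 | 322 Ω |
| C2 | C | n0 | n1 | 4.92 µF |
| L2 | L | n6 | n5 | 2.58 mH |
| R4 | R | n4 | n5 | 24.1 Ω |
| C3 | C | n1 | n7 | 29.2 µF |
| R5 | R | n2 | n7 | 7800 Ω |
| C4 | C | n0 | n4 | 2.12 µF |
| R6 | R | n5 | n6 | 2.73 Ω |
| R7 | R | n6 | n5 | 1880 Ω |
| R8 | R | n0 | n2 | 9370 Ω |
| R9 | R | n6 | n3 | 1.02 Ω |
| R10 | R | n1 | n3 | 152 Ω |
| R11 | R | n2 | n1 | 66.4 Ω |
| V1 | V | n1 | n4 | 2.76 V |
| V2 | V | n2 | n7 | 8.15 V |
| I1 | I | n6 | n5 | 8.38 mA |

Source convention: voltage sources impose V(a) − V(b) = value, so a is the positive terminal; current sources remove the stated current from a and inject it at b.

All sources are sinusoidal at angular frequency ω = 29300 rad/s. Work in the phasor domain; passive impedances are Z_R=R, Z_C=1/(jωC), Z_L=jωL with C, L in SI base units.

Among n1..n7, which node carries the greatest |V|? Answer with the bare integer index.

MNA unknowns: 7 node voltages V₁..V_7 plus 2 source currents (V1, V2)
C1: Y=0.000+0.07852j on G[6,7]
R1: Y=0.0001504+0.000j on G[5,0]
L1: Y=0.000-0.05915j on G[5,3]
R2: Y=0.02725+0.000j on G[1,7]
R3: Y=0.003106+0.000j on G[3,4]
C2: Y=0.000+0.1442j on G[0,1]
L2: Y=0.000-0.01323j on G[6,5]
R4: Y=0.04149+0.000j on G[4,5]
C3: Y=0.000+0.8556j on G[1,7]
R5: Y=0.0001282+0.000j on G[2,7]
C4: Y=0.000+0.06212j on G[0,4]
R6: Y=0.3663+0.000j on G[5,6]
R7: Y=0.0005319+0.000j on G[6,5]
R8: Y=0.0001067+0.000j on G[0,2]
R9: Y=0.9804+0.000j on G[6,3]
R10: Y=0.006579+0.000j on G[1,3]
R11: Y=0.01506+0.000j on G[2,1]
V1: row V1−V4=2.76, i_V1 at 1,4
V2: row V2−V7=8.15, i_V2 at 2,7
I1: z[6]−=0.00838, z[5]+=0.00838
solve → V1=0.8302+0.004528j, V2=8.904+0.2347j, V3=0.03653+1.205j, V4=-1.930+0.004528j, V5=-0.1081+1.060j, V6=0.04621+1.208j, V7=0.7539+0.2347j
aux → i_V1=-0.08197-0.1674j, i_V2=-0.1236-0.003491j

2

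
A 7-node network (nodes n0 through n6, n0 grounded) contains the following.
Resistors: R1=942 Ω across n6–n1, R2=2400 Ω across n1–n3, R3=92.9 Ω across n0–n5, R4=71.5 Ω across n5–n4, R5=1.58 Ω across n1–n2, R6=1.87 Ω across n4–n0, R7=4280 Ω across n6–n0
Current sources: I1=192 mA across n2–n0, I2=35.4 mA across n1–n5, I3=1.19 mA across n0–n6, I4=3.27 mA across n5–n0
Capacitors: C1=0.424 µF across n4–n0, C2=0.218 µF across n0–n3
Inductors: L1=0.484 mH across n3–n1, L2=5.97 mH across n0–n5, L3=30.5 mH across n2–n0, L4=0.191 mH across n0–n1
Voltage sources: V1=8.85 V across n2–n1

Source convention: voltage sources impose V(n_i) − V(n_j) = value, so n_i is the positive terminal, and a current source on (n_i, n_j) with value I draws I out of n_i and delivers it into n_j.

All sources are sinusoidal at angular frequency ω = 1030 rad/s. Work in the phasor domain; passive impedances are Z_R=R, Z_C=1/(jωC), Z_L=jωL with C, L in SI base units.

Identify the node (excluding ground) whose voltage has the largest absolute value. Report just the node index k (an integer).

2

Element admittances at ω=1030 rad/s:
  Y(R1) = 0.001062+0.000j S between n6,n1
  Y(R2) = 0.0004167+0.000j S between n1,n3
  Y(R3) = 0.01076+0.000j S between n0,n5
  I1: injects 0.192 A into n0 (from n2)
  Y(R4) = 0.01399+0.000j S between n5,n4
  I2: injects 0.0354 A into n5 (from n1)
  I3: injects 0.00119 A into n6 (from n0)
  Y(C1) = 0.000+0.0004367j S between n4,n0
  Y(L1) = 0.000-2.006j S between n3,n1
  Y(R5) = 0.6329+0.000j S between n1,n2
  Y(L2) = 0.000-0.1626j S between n0,n5
  Y(L3) = 0.000-0.03183j S between n2,n0
  Y(R6) = 0.5348+0.000j S between n4,n0
  Y(C2) = 0.000+0.0002245j S between n0,n3
  Y(L4) = 0.000-5.083j S between n0,n1
  I4: injects 0.00327 A into n0 (from n5)
  Y(R7) = 0.0002336+0.000j S between n6,n0
  V1: constraint V(n2)−V(n1) = 8.85
Assemble and solve the 7×7 MNA system:
  V(n1)=-0.05508-0.04427j  V(n2)=8.795-0.04427j  V(n3)=-0.05509-0.04427j  V(n4)=0.0007426+0.004924j  V(n5)=0.02898+0.1932j  V(n6)=0.8736-0.03628j
  i(V1)=-5.792+0.2800j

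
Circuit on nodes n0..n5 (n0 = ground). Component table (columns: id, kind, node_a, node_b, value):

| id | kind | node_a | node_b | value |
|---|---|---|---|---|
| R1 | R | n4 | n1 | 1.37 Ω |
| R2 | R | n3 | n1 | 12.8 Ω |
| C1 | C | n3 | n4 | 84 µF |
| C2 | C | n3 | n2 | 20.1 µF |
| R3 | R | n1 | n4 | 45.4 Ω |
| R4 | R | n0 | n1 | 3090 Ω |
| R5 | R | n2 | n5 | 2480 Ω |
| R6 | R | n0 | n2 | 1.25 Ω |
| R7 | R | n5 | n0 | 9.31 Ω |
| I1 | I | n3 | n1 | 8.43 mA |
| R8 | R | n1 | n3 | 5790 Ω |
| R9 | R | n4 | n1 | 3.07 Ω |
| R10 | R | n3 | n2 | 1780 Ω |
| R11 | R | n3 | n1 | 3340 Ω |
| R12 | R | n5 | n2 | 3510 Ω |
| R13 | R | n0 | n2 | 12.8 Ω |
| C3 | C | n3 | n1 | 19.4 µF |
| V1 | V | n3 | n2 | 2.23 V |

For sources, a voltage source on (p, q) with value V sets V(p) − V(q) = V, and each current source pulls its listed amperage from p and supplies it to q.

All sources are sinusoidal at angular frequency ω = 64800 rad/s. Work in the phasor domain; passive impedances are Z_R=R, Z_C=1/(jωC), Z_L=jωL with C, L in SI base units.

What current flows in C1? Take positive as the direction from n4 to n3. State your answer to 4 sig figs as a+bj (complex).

0.003320-0.002933j A

MNA unknowns: 5 node voltages V₁..V_5 plus 1 source current (V1)
R1: Y=0.7299+0.000j on G[4,1]
R2: Y=0.07812+0.000j on G[3,1]
C1: Y=0.000+5.443j on G[3,4]
C2: Y=0.000+1.302j on G[3,2]
R3: Y=0.02203+0.000j on G[1,4]
R4: Y=0.0003236+0.000j on G[0,1]
R5: Y=0.0004032+0.000j on G[2,5]
R6: Y=0.8000+0.000j on G[0,2]
R7: Y=0.1074+0.000j on G[5,0]
I1: z[3]−=0.00843, z[1]+=0.00843
R8: Y=0.0001727+0.000j on G[1,3]
R9: Y=0.3257+0.000j on G[4,1]
R10: Y=0.0005618+0.000j on G[3,2]
R11: Y=0.0002994+0.000j on G[3,1]
R12: Y=0.0002849+0.000j on G[5,2]
R13: Y=0.07812+0.000j on G[0,2]
C3: Y=0.000+1.257j on G[3,1]
V1: row V3−V2=2.23, i_V1 at 3,2
solve → V1=2.232-0.003330j, V2=-0.0008218+1.226e-06j, V3=2.229+1.226e-06j, V4=2.229-0.0006087j, V5=-5.232e-06+7.806e-09j
aux → i_V1=-0.001975-2.905j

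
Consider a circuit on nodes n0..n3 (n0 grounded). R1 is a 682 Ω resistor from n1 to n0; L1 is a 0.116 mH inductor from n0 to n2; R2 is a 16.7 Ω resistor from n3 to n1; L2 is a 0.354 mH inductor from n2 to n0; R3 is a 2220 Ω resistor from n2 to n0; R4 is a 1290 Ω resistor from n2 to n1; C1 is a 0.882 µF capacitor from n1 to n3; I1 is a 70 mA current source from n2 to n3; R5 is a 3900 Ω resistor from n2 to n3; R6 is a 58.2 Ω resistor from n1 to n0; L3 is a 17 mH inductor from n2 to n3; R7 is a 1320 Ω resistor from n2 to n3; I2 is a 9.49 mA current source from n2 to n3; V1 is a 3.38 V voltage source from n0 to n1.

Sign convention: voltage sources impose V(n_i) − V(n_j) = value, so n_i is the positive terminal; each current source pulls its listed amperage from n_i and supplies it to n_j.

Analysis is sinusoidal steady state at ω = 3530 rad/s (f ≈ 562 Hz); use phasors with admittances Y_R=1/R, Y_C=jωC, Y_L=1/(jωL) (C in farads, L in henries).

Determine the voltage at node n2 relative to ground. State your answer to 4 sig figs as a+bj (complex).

Apply KCL at each of the 3 non-ground nodes and solve the resulting linear system.
Node n1: branches {R1, R2, R4, C1, R6, V1} → V_1 = -3.380+0.000j
Node n2: branches {L1, L2, R3, R4, I1, R5, L3, R7, I2} → V_2 = -0.009523-0.02881j
Node n3: branches {R2, C1, I1, R5, L3, R7, I2} → V_3 = -1.895-0.5923j
Source currents: i(V1)=-0.1564+0.03086j

-0.009523-0.02881j V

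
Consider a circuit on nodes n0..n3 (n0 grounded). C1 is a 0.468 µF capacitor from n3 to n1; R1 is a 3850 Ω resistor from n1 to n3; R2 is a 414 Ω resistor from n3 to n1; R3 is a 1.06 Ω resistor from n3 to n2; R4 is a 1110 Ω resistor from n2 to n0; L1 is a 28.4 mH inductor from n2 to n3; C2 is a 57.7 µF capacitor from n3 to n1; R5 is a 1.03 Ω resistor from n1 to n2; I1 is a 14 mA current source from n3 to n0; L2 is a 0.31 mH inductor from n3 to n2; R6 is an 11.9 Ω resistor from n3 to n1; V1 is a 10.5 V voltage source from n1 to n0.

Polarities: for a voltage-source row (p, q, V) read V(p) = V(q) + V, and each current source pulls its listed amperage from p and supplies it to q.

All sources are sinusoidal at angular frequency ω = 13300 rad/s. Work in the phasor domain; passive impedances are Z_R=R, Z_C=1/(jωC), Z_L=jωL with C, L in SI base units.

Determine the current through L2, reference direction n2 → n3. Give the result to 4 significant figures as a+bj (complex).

Apply KCL at each of the 3 non-ground nodes and solve the resulting linear system.
Node n1: branches {C1, R1, R2, C2, R5, R6, V1} → V_1 = 10.50+0.000j
Node n2: branches {R3, R4, L1, R5, L2} → V_2 = 10.49+0.008371j
Node n3: branches {C1, R1, R2, R3, L1, C2, I1, L2, R6} → V_3 = 10.49+0.01638j
Source currents: i(V1)=-0.02345-7.541e-06j

-0.001943-0.0005707j A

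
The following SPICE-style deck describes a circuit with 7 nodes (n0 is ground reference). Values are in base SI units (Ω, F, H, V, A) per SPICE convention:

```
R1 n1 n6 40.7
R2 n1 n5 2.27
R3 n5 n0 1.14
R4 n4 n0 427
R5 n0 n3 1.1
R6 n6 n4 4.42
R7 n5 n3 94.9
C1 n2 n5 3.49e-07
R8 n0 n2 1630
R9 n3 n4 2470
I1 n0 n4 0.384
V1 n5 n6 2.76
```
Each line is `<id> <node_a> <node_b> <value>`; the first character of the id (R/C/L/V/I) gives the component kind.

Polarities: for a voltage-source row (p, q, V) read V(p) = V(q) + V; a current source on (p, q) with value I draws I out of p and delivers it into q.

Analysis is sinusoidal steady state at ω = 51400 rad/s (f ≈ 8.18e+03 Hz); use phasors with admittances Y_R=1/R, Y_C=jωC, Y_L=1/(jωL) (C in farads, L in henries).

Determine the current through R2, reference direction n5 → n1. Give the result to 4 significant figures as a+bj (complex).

0.06423+0.000j A

Element admittances at ω=51400 rad/s:
  Y(R1) = 0.02457+0.000j S between n1,n6
  Y(R2) = 0.4405+0.000j S between n1,n5
  Y(R3) = 0.8772+0.000j S between n5,n0
  Y(R4) = 0.002342+0.000j S between n4,n0
  Y(R5) = 0.9091+0.000j S between n0,n3
  Y(R6) = 0.2262+0.000j S between n6,n4
  Y(R7) = 0.01054+0.000j S between n5,n3
  Y(C1) = 0.000+0.01794j S between n2,n5
  Y(R8) = 0.0006135+0.000j S between n0,n2
  Y(R9) = 0.0004049+0.000j S between n3,n4
  I1: injects 0.384 A into n4 (from n0)
  V1: constraint V(n5)−V(n6) = 2.76
Assemble and solve the 7×7 MNA system:
  V(n1)=0.2884-1.021e-05j  V(n2)=0.4337+0.01482j  V(n3)=0.004700-1.214e-07j  V(n4)=-0.6209-1.009e-05j  V(n5)=0.4342-1.021e-05j  V(n6)=-2.326-1.021e-05j
  i(V1)=-0.4499-2.767e-08j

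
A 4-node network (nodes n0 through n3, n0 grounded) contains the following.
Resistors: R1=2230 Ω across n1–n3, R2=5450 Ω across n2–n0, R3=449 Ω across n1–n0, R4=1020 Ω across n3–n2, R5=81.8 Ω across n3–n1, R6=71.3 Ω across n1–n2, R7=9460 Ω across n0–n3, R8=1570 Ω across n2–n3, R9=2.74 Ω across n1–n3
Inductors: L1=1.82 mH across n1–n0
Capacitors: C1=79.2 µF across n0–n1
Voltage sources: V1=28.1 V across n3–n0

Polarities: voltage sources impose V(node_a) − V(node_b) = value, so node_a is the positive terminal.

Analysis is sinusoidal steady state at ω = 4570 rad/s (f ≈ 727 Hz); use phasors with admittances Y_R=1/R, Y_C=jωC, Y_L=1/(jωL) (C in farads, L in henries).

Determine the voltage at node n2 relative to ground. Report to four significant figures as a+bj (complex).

20.53-11.19j V

Apply KCL at each of the 3 non-ground nodes and solve the resulting linear system.
Node n1: branches {R1, L1, R3, C1, R5, R6, R9} → V_1 = 19.92-12.62j
Node n2: branches {R2, R4, R6, R8} → V_2 = 20.53-11.19j
Node n3: branches {R1, R4, R5, R7, R8, R9, V1} → V_3 = 28.10+0.000j
Source currents: i(V1)=-3.103-4.786j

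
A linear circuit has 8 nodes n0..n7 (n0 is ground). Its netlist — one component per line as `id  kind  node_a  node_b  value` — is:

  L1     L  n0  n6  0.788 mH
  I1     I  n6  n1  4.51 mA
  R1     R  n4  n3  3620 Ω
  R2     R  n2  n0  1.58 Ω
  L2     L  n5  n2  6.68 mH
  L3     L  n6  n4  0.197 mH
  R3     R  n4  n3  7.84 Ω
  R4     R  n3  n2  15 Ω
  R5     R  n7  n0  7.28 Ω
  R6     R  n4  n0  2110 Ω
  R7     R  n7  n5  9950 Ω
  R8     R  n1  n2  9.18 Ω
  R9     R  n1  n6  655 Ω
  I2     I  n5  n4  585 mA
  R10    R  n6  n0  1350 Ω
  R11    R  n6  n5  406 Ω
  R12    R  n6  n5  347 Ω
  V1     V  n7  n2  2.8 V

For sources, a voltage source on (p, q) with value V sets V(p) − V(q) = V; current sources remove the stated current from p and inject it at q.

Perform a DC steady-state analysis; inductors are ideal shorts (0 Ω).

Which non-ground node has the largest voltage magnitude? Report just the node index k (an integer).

7

Element admittances at DC:
  L1: short n0↔n6 (DC inductor)
  I1: injects 0.00451 A into n1 (from n6)
  Y(R1) = 0.0002762 S between n4,n3
  Y(R2) = 0.6329 S between n2,n0
  L2: short n5↔n2 (DC inductor)
  L3: short n6↔n4 (DC inductor)
  Y(R3) = 0.1276 S between n4,n3
  Y(R4) = 0.06667 S between n3,n2
  Y(R5) = 0.1374 S between n7,n0
  Y(R6) = 0.0004739 S between n4,n0
  Y(R7) = 0.0001005 S between n7,n5
  Y(R8) = 0.1089 S between n1,n2
  Y(R9) = 0.001527 S between n1,n6
  I2: injects 0.585 A into n4 (from n5)
  Y(R10) = 0.0007407 S between n6,n0
  Y(R11) = 0.002463 S between n6,n5
  Y(R12) = 0.002882 S between n6,n5
  V1: constraint V(n7)−V(n2) = 2.8
Assemble and solve the 11×11 MNA system:
  V(n1)=-1.119  V(n2)=-1.176  V(n3)=-0.4030  V(n4)=0.000  V(n5)=-1.176  V(n6)=0.000  V(n7)=1.624
  i(L1)=-0.5210  i(L2)=-0.5784  i(L3)=-0.5335  i(V1)=-0.2234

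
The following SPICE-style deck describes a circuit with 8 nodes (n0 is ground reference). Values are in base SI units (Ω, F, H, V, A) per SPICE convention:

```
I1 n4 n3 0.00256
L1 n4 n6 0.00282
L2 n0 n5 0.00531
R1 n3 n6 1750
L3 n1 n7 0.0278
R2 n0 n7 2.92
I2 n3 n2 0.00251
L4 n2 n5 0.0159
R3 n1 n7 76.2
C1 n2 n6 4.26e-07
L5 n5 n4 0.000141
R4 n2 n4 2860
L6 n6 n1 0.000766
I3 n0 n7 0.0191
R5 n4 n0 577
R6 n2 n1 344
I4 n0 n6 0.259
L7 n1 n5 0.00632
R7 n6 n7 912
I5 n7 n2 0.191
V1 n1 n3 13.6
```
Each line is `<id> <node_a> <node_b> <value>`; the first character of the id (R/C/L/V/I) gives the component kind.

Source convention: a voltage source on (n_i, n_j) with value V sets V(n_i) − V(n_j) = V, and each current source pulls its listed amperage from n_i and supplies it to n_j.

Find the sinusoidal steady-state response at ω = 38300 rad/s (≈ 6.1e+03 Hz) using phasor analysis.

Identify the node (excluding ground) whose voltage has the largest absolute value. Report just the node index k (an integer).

Apply KCL at each of the 7 non-ground nodes and solve the resulting linear system.
Node n1: branches {L3, R3, L6, R6, L7, V1} → V_1 = 26.64+7.169j
Node n2: branches {I2, L4, C1, R4, R6, I5} → V_2 = 26.56+5.062j
Node n3: branches {I1, R1, I2, V1} → V_3 = 13.04+7.169j
Node n4: branches {I1, L1, L5, R4, R5} → V_4 = 20.47+8.171j
Node n5: branches {L2, L4, L5, L7} → V_5 = 20.13+7.918j
Node n6: branches {L1, R1, C1, L6, I4, R7} → V_6 = 25.47+17.09j
Node n7: branches {L3, R2, R3, I3, R7, I5} → V_7 = 0.5948+0.2477j
Source currents: i(V1)=-0.007152-0.005672j

6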